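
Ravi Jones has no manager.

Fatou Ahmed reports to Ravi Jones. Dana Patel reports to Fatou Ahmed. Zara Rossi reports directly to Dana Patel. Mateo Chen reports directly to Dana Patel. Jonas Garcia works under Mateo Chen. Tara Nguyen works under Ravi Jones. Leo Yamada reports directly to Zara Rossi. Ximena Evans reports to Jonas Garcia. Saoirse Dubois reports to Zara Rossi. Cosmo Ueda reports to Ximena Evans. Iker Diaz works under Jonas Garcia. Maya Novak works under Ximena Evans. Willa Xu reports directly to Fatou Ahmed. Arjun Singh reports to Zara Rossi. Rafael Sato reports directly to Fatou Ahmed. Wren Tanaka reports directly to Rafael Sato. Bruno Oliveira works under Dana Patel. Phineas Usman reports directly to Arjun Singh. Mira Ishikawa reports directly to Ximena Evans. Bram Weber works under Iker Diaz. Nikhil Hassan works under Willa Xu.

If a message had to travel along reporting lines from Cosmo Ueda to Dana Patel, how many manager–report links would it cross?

Cosmo Ueda is in Dana Patel's organization: the chain from Cosmo Ueda up to Dana Patel is Cosmo Ueda → Ximena Evans → Jonas Garcia → Mateo Chen → Dana Patel, which is 4 links.

4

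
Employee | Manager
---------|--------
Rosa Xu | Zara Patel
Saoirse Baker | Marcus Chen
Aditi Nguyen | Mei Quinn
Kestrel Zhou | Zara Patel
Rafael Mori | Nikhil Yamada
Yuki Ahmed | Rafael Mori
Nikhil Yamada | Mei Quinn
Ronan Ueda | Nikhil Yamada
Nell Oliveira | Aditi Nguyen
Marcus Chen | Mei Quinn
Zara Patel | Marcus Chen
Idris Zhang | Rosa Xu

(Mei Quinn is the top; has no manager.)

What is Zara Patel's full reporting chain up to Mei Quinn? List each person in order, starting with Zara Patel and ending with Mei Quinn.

Zara Patel -> Marcus Chen -> Mei Quinn

Zara Patel reports to Marcus Chen. Marcus Chen reports to Mei Quinn. Mei Quinn is at the top.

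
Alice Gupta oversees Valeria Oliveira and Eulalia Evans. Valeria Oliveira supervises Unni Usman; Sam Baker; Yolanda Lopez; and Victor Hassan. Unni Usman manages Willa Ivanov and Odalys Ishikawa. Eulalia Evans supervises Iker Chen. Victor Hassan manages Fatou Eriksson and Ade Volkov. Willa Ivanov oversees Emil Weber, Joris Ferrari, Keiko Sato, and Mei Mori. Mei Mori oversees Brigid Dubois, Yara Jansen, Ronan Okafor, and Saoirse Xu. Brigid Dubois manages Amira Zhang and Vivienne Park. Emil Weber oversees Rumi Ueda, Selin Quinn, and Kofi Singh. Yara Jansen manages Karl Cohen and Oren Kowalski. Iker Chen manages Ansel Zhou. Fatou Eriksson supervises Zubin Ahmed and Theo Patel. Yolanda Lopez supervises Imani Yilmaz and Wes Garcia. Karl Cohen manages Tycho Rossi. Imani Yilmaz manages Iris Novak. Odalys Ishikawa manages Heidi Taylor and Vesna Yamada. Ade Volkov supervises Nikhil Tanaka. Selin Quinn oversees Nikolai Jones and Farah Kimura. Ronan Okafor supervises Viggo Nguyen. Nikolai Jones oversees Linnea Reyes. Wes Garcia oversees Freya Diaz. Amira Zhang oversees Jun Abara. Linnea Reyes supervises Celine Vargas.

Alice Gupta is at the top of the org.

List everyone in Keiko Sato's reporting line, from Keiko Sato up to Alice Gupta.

Keiko Sato -> Willa Ivanov -> Unni Usman -> Valeria Oliveira -> Alice Gupta

Keiko Sato reports to Willa Ivanov. Willa Ivanov reports to Unni Usman. Unni Usman reports to Valeria Oliveira. Valeria Oliveira reports to Alice Gupta. Alice Gupta is at the top.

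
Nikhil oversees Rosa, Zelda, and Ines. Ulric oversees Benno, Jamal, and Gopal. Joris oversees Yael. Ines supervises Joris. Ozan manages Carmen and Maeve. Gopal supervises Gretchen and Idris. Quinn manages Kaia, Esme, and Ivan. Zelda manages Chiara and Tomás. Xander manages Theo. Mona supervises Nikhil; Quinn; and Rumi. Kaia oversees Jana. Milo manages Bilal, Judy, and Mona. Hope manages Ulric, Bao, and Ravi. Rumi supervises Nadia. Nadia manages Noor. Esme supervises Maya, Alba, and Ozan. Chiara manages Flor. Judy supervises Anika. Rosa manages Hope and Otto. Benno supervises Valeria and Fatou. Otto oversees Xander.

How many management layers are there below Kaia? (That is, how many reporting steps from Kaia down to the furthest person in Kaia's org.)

1

The longest chain under Kaia runs Kaia → Jana, which is 1 level below Kaia.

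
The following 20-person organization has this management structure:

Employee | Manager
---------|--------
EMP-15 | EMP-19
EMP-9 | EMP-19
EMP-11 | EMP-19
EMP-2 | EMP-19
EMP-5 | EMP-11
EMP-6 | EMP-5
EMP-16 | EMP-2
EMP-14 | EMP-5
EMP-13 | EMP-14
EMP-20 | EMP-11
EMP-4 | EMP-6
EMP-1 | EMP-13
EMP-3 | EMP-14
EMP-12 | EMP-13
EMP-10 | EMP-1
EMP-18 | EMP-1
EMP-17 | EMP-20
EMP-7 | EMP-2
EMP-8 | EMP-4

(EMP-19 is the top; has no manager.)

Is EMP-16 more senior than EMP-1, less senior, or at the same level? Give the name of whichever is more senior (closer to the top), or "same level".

EMP-16 is 2 levels below EMP-19; EMP-1 is 5. EMP-16 is higher.

EMP-16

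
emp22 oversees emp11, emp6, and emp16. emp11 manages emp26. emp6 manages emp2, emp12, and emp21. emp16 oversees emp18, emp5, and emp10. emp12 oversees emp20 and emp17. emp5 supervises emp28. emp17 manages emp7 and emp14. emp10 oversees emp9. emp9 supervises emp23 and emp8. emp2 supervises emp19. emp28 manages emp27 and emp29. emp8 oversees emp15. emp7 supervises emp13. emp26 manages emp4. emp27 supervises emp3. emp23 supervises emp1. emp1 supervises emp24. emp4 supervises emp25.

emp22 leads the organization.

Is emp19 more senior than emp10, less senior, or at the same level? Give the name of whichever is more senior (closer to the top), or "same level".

emp19 is 3 levels below emp22; emp10 is 2. emp10 is higher.

emp10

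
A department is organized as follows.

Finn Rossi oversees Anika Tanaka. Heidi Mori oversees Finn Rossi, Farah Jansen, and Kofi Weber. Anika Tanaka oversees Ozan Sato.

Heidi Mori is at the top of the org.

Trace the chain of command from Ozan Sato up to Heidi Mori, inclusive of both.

Ozan Sato -> Anika Tanaka -> Finn Rossi -> Heidi Mori

Ozan Sato reports to Anika Tanaka. Anika Tanaka reports to Finn Rossi. Finn Rossi reports to Heidi Mori. Heidi Mori is at the top.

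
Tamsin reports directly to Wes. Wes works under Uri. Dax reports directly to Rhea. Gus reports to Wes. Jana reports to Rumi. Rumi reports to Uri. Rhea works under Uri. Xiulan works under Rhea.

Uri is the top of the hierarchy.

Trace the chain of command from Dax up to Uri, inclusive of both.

Dax reports to Rhea. Rhea reports to Uri. Uri is at the top.

Dax -> Rhea -> Uri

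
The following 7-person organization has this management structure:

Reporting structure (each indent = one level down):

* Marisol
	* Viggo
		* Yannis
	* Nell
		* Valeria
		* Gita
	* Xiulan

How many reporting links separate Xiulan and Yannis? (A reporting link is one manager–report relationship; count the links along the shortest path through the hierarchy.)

3

Xiulan is 1 level below Marisol, and Yannis is 2 levels below Marisol (their lowest common manager). The shortest path runs up from Xiulan to Marisol and back down to Yannis: 1 + 2 = 3 links.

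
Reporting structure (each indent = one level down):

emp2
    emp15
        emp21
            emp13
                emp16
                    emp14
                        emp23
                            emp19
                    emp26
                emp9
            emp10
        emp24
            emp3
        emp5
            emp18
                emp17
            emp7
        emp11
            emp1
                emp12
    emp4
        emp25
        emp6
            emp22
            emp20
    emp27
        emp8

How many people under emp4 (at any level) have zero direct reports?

The people in emp4's organization with no one reporting to them are emp20, emp22, emp25. That is 3.

3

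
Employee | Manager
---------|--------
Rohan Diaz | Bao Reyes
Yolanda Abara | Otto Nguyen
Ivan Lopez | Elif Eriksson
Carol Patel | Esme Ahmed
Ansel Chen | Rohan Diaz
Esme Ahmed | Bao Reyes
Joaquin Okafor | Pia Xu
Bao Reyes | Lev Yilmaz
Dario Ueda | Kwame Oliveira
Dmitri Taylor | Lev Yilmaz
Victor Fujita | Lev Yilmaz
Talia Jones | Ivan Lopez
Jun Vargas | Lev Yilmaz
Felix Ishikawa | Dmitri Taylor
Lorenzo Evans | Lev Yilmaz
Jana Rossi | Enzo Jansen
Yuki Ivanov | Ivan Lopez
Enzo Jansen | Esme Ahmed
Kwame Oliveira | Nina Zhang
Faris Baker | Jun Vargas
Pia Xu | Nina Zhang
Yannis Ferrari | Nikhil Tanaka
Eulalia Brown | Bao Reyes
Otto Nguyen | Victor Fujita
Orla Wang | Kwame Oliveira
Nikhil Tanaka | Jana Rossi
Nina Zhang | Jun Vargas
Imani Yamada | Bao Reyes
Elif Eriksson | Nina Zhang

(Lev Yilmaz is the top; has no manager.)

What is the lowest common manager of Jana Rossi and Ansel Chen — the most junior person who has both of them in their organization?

Jana Rossi's chain of managers is Enzo Jansen, Esme Ahmed, Bao Reyes, Lev Yilmaz. Ansel Chen's chain of managers is Rohan Diaz, Bao Reyes, Lev Yilmaz. The first manager that appears in both chains is Bao Reyes.

Bao Reyes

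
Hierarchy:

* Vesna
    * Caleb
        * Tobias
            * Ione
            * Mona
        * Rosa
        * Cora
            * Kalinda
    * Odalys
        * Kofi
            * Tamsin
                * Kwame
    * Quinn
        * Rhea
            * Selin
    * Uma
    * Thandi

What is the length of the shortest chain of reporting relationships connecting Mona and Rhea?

5

Mona is 3 levels below Vesna, and Rhea is 2 levels below Vesna (their lowest common manager). The shortest path runs up from Mona to Vesna and back down to Rhea: 3 + 2 = 5 links.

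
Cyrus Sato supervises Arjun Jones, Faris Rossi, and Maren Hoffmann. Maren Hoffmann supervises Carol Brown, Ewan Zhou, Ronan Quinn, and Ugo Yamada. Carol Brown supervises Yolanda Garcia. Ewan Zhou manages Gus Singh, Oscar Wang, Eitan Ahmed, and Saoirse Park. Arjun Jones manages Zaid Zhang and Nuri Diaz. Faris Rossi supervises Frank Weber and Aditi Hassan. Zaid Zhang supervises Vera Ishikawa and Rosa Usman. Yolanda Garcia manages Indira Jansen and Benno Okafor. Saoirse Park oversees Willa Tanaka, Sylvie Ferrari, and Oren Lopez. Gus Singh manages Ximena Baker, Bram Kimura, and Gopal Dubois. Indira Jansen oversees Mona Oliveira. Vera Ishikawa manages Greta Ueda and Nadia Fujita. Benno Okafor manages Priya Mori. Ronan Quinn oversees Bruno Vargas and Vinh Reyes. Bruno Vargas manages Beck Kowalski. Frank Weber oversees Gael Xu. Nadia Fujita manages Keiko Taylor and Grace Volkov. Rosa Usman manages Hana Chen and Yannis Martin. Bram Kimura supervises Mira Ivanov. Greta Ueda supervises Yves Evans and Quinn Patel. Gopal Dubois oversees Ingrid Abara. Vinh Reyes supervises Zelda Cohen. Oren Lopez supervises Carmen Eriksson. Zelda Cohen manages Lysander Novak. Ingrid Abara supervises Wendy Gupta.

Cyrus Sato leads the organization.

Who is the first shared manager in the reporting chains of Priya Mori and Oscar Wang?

Maren Hoffmann

Priya Mori's chain of managers is Benno Okafor, Yolanda Garcia, Carol Brown, Maren Hoffmann, Cyrus Sato. Oscar Wang's chain of managers is Ewan Zhou, Maren Hoffmann, Cyrus Sato. The first manager that appears in both chains is Maren Hoffmann.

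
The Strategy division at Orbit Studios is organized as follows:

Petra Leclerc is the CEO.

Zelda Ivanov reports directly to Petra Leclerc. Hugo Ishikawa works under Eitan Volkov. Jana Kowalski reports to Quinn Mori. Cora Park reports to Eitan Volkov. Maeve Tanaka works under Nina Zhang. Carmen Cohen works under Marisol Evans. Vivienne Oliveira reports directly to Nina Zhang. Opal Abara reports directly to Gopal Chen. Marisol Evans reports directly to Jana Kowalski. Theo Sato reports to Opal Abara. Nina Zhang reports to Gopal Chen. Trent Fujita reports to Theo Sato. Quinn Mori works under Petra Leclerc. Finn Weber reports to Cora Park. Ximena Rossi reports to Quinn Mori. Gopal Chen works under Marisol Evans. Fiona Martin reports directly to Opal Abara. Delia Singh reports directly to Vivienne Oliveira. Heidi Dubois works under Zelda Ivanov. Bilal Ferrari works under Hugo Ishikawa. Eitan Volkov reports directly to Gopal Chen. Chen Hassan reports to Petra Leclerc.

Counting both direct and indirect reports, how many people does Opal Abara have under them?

3

Opal Abara directly manages Fiona Martin, Theo Sato. Fiona Martin has no reports. Under Theo Sato: Trent Fujita (1). So Opal Abara's organization is 2 direct reports plus everyone under them: 1 + 2 = 3.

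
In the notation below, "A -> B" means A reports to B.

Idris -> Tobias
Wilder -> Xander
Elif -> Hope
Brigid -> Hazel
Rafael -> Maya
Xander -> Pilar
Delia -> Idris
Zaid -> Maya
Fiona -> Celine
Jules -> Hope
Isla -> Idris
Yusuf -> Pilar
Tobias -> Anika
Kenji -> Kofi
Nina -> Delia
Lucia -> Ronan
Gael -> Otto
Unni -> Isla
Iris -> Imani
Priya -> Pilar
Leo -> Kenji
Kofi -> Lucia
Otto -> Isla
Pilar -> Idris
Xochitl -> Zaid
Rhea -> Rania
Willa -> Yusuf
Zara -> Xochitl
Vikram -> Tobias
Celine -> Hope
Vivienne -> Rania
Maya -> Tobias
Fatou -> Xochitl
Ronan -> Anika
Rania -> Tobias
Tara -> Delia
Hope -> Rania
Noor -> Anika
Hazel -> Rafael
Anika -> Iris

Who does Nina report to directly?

Delia

Nina reports directly to Delia.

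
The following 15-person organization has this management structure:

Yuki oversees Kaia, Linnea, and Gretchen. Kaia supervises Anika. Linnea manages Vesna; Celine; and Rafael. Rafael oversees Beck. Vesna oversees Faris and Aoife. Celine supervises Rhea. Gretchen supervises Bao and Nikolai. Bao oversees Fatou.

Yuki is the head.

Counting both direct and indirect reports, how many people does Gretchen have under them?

3

Gretchen directly manages Bao, Nikolai. Under Bao: Fatou (1). Nikolai has no reports. So Gretchen's organization is 2 direct reports plus everyone under them: 2 + 1 = 3.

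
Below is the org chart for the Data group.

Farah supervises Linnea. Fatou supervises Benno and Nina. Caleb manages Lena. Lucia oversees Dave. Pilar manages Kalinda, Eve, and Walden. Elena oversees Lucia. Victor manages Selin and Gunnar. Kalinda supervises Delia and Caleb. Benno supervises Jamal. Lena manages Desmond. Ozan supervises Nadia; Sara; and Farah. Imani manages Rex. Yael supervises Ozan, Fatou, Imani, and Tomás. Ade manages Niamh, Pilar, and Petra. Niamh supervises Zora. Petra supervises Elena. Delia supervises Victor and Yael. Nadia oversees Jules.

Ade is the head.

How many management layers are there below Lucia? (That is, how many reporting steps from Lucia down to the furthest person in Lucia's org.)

The longest chain under Lucia runs Lucia → Dave, which is 1 level below Lucia.

1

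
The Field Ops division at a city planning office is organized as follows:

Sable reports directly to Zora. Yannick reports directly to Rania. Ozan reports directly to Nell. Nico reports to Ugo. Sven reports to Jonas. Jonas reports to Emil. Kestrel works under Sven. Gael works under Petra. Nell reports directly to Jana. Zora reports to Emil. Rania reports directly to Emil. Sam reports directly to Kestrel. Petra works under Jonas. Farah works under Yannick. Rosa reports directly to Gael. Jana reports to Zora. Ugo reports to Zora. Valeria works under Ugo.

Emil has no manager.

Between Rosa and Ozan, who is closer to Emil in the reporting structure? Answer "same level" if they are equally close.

Both Rosa and Ozan are 4 levels below Emil.

same level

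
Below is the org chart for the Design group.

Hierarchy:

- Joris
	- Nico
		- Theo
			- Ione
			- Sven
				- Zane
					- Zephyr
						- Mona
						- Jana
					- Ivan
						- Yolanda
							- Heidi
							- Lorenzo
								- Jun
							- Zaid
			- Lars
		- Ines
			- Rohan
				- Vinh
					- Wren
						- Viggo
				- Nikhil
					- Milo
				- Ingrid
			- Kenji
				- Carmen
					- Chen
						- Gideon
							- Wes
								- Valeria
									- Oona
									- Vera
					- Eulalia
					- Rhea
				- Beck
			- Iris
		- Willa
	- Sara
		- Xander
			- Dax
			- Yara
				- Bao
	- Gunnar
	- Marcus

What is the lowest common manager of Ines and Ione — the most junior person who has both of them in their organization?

Nico

Ines's chain of managers is Nico, Joris. Ione's chain of managers is Theo, Nico, Joris. The first manager that appears in both chains is Nico.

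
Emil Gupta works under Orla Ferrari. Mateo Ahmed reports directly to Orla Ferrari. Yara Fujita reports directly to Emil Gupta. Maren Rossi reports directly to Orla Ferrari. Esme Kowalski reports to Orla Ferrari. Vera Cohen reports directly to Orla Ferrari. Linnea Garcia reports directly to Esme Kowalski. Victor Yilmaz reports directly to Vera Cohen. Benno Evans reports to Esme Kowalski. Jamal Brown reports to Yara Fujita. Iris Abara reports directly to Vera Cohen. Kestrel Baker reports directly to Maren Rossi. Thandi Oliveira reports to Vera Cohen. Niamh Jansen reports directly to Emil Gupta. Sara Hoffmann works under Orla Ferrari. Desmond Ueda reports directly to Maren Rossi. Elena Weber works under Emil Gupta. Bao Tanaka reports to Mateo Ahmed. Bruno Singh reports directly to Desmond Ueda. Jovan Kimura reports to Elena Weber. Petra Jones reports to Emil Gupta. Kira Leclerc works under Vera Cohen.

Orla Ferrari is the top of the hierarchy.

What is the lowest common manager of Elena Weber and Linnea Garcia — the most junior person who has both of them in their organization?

Elena Weber's chain of managers is Emil Gupta, Orla Ferrari. Linnea Garcia's chain of managers is Esme Kowalski, Orla Ferrari. The first manager that appears in both chains is Orla Ferrari.

Orla Ferrari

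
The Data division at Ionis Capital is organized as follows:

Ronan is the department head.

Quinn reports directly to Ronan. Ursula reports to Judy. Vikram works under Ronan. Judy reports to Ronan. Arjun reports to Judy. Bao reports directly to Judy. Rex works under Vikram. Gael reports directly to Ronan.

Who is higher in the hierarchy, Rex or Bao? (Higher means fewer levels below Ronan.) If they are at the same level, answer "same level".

Both Rex and Bao are 2 levels below Ronan.

same level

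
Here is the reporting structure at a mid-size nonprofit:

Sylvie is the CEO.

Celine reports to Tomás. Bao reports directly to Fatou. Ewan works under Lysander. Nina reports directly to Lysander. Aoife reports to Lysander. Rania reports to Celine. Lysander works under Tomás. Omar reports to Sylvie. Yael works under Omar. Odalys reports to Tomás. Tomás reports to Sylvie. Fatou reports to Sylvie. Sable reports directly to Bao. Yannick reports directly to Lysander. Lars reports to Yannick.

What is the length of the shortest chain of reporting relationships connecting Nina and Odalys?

3

Nina is 2 levels below Tomás, and Odalys is 1 level below Tomás (their lowest common manager). The shortest path runs up from Nina to Tomás and back down to Odalys: 2 + 1 = 3 links.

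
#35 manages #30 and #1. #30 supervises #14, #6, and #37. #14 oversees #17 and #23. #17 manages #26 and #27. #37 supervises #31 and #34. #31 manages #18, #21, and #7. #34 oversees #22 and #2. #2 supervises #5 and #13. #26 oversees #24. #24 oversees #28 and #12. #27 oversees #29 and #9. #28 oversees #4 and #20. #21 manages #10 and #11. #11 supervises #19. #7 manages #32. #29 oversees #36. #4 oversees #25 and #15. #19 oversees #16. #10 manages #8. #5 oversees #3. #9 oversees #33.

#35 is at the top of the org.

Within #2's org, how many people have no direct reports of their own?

2

The people in #2's organization with no one reporting to them are #3, #13. That is 2.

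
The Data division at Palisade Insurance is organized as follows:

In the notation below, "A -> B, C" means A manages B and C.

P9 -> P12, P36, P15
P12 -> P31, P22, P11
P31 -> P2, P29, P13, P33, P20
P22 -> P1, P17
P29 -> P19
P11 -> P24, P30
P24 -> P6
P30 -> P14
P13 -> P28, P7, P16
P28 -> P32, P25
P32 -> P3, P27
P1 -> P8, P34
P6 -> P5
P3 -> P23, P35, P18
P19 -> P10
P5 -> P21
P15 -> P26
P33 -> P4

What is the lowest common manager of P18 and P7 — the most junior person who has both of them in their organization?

P13

P18's chain of managers is P3, P32, P28, P13, P31, P12, P9. P7's chain of managers is P13, P31, P12, P9. The first manager that appears in both chains is P13.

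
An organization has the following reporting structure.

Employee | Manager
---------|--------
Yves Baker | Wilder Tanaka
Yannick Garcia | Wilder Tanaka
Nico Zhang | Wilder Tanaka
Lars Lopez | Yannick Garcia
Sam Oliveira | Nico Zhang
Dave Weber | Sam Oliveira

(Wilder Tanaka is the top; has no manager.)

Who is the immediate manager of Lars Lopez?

Lars Lopez reports directly to Yannick Garcia.

Yannick Garcia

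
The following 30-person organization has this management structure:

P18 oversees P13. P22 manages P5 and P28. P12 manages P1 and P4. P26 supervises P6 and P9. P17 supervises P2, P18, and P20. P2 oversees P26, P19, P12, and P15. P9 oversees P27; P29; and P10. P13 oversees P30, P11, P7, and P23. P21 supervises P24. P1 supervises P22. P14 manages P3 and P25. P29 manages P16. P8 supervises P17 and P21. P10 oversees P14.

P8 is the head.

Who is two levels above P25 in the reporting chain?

P10

P25 reports to P14, and P14 reports to P10. So P25's skip-level manager is P10.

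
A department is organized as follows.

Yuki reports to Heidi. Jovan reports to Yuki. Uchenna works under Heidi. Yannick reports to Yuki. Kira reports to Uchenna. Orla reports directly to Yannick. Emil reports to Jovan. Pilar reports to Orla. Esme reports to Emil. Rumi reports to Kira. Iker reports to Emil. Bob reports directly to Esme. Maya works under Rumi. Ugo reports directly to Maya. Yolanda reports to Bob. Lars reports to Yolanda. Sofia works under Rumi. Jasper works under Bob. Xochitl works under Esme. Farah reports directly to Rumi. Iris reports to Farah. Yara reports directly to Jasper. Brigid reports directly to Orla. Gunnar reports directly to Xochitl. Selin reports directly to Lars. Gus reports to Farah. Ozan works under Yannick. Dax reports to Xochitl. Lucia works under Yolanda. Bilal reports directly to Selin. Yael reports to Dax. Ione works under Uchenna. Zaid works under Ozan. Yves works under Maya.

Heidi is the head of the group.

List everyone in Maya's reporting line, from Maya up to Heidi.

Maya reports to Rumi. Rumi reports to Kira. Kira reports to Uchenna. Uchenna reports to Heidi. Heidi is at the top.

Maya -> Rumi -> Kira -> Uchenna -> Heidi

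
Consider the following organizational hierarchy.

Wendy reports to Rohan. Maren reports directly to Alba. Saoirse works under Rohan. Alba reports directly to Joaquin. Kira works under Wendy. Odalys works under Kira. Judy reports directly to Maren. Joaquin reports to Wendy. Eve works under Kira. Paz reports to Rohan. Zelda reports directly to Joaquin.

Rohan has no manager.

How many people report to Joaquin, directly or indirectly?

4

Joaquin directly manages Alba, Zelda. Under Alba: Maren, Judy (2). Zelda has no reports. So Joaquin's organization is 2 direct reports plus everyone under them: 3 + 1 = 4.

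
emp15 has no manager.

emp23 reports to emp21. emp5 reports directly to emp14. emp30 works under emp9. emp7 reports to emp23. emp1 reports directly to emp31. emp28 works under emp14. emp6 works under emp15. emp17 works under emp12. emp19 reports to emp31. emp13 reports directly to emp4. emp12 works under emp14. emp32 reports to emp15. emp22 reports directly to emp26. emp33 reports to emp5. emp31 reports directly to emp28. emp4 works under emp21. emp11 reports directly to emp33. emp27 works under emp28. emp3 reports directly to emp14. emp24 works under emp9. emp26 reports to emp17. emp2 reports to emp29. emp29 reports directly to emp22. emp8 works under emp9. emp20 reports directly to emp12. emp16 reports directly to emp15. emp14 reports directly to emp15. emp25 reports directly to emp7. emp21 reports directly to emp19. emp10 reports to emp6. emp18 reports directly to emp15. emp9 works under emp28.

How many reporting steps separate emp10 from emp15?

Chain from emp10 up to emp15: emp10 → emp6 → emp15. That is 2 steps up, so emp10 is 2 levels below emp15.

2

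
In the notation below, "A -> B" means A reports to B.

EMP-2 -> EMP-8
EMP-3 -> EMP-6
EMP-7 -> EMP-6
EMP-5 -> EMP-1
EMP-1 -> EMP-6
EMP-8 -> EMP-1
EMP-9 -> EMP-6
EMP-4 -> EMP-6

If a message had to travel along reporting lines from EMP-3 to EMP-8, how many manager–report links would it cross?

EMP-3 is 1 level below EMP-6, and EMP-8 is 2 levels below EMP-6 (their lowest common manager). The shortest path runs up from EMP-3 to EMP-6 and back down to EMP-8: 1 + 2 = 3 links.

3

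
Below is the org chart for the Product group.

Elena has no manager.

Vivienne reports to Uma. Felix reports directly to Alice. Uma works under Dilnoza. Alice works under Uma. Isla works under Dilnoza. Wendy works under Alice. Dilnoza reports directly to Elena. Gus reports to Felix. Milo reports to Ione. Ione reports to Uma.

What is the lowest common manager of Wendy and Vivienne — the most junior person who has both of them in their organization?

Wendy's chain of managers is Alice, Uma, Dilnoza, Elena. Vivienne's chain of managers is Uma, Dilnoza, Elena. The first manager that appears in both chains is Uma.

Uma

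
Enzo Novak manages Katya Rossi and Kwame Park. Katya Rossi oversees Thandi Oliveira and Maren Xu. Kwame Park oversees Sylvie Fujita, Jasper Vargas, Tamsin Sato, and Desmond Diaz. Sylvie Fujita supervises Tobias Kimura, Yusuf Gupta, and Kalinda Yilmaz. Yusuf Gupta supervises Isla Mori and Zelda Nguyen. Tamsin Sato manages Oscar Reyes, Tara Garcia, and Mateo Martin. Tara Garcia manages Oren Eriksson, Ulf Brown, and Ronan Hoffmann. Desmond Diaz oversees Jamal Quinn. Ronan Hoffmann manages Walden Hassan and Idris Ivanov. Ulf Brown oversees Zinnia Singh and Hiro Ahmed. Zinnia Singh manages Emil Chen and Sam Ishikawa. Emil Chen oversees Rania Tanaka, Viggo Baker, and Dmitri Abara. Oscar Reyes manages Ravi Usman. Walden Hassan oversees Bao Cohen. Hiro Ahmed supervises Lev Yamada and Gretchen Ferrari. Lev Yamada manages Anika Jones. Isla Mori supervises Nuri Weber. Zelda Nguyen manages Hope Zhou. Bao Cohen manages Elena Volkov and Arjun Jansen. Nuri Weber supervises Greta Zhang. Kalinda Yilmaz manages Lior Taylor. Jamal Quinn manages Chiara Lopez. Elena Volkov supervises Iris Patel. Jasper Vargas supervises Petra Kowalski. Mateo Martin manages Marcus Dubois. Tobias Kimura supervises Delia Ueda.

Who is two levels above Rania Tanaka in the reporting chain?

Rania Tanaka reports to Emil Chen, and Emil Chen reports to Zinnia Singh. So Rania Tanaka's skip-level manager is Zinnia Singh.

Zinnia Singh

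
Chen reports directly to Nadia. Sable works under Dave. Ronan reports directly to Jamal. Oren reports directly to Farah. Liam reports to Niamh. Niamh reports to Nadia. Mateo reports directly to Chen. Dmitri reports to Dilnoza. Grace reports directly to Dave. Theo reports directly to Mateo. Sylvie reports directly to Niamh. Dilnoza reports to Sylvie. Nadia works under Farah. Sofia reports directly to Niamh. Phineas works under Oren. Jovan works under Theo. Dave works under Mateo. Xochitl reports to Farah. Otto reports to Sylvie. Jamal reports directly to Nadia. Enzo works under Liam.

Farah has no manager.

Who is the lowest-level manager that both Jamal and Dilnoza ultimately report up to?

Jamal's chain of managers is Nadia, Farah. Dilnoza's chain of managers is Sylvie, Niamh, Nadia, Farah. The first manager that appears in both chains is Nadia.

Nadia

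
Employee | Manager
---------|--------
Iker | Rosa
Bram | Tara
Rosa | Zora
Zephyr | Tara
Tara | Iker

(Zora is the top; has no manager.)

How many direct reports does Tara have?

Tara directly manages Zephyr, Bram. That is 2 direct reports.

2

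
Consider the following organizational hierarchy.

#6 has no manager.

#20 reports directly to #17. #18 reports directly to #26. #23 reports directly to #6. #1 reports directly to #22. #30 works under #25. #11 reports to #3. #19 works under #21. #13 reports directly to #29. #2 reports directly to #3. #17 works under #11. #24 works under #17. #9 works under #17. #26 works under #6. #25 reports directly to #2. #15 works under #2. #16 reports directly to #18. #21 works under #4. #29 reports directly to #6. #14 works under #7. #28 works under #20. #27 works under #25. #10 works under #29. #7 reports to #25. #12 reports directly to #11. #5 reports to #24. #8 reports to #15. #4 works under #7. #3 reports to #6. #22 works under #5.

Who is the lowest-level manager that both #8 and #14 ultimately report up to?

#2

#8's chain of managers is #15, #2, #3, #6. #14's chain of managers is #7, #25, #2, #3, #6. The first manager that appears in both chains is #2.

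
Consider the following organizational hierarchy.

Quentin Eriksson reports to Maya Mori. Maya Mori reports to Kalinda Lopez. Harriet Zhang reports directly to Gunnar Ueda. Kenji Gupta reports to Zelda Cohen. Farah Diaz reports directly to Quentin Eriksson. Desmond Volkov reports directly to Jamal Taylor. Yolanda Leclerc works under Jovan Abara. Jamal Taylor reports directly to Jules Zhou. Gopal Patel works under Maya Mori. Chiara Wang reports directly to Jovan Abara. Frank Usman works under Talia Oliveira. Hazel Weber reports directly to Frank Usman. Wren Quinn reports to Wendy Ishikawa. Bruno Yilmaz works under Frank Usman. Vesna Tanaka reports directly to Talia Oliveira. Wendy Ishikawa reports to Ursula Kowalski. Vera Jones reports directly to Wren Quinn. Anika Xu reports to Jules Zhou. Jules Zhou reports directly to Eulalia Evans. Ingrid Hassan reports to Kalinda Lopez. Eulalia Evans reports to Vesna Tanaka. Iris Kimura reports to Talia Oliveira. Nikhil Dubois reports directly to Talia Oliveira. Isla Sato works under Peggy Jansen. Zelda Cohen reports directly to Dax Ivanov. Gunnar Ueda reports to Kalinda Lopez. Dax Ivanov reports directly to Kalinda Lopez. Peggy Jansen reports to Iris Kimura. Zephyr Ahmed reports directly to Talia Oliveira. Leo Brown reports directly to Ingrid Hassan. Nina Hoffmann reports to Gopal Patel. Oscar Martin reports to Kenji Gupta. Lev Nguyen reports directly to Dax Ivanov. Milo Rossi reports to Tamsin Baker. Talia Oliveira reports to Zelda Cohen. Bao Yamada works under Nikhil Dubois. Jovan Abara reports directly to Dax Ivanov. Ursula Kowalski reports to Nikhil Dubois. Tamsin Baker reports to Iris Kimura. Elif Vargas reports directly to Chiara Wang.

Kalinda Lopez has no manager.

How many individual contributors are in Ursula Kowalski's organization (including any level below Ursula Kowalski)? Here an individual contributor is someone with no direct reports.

The only person in Ursula Kowalski's organization with no one reporting to them is Vera Jones. That is 1.

1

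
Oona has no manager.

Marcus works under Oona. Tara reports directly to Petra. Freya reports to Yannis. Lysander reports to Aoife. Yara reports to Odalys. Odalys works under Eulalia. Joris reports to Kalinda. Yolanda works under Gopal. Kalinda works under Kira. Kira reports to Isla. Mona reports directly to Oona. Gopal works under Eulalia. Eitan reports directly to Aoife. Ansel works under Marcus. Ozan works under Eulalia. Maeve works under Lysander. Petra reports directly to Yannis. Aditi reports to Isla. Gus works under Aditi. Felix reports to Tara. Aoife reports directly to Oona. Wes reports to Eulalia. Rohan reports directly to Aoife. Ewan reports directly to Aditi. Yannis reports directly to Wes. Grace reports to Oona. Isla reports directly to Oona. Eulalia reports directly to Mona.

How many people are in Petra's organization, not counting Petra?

Petra directly manages Tara. Under Tara: Felix (1). That's 2 in total.

2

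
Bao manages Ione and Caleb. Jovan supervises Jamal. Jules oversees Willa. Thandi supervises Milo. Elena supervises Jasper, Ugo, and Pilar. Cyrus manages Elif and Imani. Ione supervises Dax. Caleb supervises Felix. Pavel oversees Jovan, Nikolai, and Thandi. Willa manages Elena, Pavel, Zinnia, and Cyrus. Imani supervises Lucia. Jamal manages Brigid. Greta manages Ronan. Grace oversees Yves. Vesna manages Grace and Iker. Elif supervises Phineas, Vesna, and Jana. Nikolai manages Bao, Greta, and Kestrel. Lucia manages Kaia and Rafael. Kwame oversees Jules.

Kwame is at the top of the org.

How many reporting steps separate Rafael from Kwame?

Chain from Rafael up to Kwame: Rafael → Lucia → Imani → Cyrus → Willa → Jules → Kwame. That is 6 steps up, so Rafael is 6 levels below Kwame.

6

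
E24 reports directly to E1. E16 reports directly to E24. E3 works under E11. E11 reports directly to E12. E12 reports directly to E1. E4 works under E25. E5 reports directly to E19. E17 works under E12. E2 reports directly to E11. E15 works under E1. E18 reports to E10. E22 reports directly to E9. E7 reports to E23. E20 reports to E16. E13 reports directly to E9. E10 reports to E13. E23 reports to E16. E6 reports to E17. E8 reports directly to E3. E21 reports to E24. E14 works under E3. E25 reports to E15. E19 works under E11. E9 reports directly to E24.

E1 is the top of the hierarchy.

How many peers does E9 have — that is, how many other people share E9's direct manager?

2

E9 reports to E24. E24's other direct reports are E16, E21 — 2 peers.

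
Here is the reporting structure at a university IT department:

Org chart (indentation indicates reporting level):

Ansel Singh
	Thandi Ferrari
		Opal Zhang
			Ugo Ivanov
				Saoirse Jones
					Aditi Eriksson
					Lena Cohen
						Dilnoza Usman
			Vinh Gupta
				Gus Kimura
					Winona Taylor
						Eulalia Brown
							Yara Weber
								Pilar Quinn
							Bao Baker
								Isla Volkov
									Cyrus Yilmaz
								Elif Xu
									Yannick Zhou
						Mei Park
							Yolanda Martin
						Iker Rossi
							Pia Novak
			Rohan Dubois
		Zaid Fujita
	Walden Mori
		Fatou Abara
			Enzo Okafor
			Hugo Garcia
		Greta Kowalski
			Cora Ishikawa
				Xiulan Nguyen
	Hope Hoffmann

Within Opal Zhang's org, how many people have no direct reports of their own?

8

The people in Opal Zhang's organization with no one reporting to them are Rohan Dubois, Pia Novak, Yolanda Martin, Yannick Zhou, Cyrus Yilmaz, Pilar Quinn, Dilnoza Usman, Aditi Eriksson. That is 8.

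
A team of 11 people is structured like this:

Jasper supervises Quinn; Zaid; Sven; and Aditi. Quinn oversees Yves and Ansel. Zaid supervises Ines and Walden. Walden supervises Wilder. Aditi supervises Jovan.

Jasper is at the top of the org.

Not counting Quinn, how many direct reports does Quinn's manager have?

Quinn reports to Jasper. Jasper's other direct reports are Zaid, Sven, Aditi — 3 peers.

3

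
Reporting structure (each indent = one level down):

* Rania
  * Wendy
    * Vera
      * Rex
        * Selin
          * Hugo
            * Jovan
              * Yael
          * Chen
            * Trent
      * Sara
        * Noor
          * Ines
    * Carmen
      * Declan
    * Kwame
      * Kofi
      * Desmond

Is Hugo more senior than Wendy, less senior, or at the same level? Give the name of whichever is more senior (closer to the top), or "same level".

Wendy

Hugo is 5 levels below Rania; Wendy is 1. Wendy is higher.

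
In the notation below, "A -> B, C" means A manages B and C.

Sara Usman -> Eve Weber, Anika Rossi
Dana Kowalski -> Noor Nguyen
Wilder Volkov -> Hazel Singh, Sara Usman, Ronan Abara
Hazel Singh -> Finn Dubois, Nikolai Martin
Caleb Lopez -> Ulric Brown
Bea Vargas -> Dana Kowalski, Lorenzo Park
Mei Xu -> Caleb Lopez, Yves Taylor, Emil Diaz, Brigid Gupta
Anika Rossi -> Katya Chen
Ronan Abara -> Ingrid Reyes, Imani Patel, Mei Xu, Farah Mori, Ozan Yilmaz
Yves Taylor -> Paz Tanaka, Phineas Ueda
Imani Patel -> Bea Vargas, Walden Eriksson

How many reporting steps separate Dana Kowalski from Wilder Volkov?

Chain from Dana Kowalski up to Wilder Volkov: Dana Kowalski → Bea Vargas → Imani Patel → Ronan Abara → Wilder Volkov. That is 4 steps up, so Dana Kowalski is 4 levels below Wilder Volkov.

4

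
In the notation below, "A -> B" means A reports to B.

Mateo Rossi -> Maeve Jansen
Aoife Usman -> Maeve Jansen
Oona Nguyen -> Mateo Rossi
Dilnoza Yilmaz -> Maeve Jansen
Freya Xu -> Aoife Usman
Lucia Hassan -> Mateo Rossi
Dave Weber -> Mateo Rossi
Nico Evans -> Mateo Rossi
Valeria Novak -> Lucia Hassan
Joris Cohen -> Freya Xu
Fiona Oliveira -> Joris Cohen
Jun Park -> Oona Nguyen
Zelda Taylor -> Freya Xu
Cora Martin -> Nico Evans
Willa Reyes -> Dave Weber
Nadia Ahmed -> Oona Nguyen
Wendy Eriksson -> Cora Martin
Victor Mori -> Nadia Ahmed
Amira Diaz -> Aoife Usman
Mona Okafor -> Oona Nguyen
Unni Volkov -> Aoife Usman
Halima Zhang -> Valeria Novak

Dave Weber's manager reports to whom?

Dave Weber reports to Mateo Rossi, and Mateo Rossi reports to Maeve Jansen. So Dave Weber's skip-level manager is Maeve Jansen.

Maeve Jansen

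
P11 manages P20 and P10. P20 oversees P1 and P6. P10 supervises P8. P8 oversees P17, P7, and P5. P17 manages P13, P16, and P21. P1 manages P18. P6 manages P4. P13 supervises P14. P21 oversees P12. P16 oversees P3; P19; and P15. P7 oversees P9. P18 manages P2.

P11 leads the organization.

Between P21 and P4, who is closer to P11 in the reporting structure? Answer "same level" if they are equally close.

P21 is 4 levels below P11; P4 is 3. P4 is higher.

P4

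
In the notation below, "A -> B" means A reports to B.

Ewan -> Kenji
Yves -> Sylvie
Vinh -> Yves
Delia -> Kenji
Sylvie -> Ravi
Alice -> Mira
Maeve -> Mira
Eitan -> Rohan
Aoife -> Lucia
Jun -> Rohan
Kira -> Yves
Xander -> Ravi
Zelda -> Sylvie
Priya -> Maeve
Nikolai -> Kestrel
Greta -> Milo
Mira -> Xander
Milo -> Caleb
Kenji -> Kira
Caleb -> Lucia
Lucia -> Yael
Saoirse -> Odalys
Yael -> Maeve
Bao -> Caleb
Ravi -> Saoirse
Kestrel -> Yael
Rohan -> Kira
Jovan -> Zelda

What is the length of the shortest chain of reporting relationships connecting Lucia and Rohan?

Lucia is 5 levels below Ravi, and Rohan is 4 levels below Ravi (their lowest common manager). The shortest path runs up from Lucia to Ravi and back down to Rohan: 5 + 4 = 9 links.

9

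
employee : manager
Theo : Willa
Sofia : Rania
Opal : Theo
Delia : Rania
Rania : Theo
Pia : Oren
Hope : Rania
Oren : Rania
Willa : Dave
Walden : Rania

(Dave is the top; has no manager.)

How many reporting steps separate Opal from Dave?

Chain from Opal up to Dave: Opal → Theo → Willa → Dave. That is 3 steps up, so Opal is 3 levels below Dave.

3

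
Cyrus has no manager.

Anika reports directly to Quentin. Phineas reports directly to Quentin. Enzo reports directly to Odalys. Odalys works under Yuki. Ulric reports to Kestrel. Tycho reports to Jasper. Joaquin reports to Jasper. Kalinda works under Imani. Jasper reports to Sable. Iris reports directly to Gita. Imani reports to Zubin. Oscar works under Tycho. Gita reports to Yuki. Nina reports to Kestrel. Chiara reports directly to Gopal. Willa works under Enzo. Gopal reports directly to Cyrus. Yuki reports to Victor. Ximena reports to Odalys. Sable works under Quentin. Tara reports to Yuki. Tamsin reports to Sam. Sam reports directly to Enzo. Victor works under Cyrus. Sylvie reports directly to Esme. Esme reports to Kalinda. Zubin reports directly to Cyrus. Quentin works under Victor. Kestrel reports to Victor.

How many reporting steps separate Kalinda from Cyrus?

Chain from Kalinda up to Cyrus: Kalinda → Imani → Zubin → Cyrus. That is 3 steps up, so Kalinda is 3 levels below Cyrus.

3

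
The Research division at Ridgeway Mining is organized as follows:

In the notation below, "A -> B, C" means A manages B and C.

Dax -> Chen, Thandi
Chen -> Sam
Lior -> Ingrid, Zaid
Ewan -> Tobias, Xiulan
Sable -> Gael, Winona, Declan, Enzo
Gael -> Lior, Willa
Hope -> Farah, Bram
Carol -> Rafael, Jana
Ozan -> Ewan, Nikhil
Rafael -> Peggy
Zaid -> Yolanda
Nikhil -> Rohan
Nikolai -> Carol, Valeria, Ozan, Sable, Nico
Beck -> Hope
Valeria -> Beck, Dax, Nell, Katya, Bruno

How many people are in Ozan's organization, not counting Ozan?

Ozan directly manages Ewan, Nikhil. Under Ewan: Xiulan, Tobias (2). Under Nikhil: Rohan (1). So Ozan's organization is 2 direct reports plus everyone under them: 3 + 2 = 5.

5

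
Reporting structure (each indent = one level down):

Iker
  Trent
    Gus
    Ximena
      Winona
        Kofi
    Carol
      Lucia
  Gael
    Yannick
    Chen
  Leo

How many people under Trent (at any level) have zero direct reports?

3

The people in Trent's organization with no one reporting to them are Lucia, Kofi, Gus. That is 3.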